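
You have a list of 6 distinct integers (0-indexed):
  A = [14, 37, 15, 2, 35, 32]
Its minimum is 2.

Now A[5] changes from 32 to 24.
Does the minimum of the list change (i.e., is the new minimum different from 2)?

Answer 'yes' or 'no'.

Answer: no

Derivation:
Old min = 2
Change: A[5] 32 -> 24
Changed element was NOT the min; min changes only if 24 < 2.
New min = 2; changed? no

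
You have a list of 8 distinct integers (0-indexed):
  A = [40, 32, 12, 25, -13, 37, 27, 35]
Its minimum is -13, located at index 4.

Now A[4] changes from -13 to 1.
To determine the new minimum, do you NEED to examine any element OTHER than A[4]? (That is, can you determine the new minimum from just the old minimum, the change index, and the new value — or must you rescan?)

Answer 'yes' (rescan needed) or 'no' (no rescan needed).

Old min = -13 at index 4
Change at index 4: -13 -> 1
Index 4 WAS the min and new value 1 > old min -13. Must rescan other elements to find the new min.
Needs rescan: yes

Answer: yes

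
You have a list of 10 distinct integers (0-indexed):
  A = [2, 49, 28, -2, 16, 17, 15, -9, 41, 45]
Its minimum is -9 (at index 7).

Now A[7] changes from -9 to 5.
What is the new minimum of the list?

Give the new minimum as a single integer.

Old min = -9 (at index 7)
Change: A[7] -9 -> 5
Changed element WAS the min. Need to check: is 5 still <= all others?
  Min of remaining elements: -2
  New min = min(5, -2) = -2

Answer: -2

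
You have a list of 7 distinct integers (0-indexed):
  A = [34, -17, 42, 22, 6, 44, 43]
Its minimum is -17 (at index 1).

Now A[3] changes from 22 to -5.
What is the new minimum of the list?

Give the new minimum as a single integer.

Answer: -17

Derivation:
Old min = -17 (at index 1)
Change: A[3] 22 -> -5
Changed element was NOT the old min.
  New min = min(old_min, new_val) = min(-17, -5) = -17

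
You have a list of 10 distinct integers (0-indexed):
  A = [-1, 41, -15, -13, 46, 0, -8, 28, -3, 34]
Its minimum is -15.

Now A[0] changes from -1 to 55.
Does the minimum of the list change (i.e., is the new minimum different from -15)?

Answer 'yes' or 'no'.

Old min = -15
Change: A[0] -1 -> 55
Changed element was NOT the min; min changes only if 55 < -15.
New min = -15; changed? no

Answer: no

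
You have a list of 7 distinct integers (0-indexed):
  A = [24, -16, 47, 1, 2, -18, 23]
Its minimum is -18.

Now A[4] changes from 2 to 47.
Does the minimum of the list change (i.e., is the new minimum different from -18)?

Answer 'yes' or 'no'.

Old min = -18
Change: A[4] 2 -> 47
Changed element was NOT the min; min changes only if 47 < -18.
New min = -18; changed? no

Answer: no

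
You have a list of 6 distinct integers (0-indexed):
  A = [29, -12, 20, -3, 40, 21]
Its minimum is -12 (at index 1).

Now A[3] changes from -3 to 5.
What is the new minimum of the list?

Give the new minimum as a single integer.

Answer: -12

Derivation:
Old min = -12 (at index 1)
Change: A[3] -3 -> 5
Changed element was NOT the old min.
  New min = min(old_min, new_val) = min(-12, 5) = -12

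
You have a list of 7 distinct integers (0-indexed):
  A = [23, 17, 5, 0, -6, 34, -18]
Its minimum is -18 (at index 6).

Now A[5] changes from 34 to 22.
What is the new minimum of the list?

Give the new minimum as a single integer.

Old min = -18 (at index 6)
Change: A[5] 34 -> 22
Changed element was NOT the old min.
  New min = min(old_min, new_val) = min(-18, 22) = -18

Answer: -18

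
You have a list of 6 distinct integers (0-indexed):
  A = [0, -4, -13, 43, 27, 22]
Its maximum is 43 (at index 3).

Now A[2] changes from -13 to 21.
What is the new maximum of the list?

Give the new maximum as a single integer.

Old max = 43 (at index 3)
Change: A[2] -13 -> 21
Changed element was NOT the old max.
  New max = max(old_max, new_val) = max(43, 21) = 43

Answer: 43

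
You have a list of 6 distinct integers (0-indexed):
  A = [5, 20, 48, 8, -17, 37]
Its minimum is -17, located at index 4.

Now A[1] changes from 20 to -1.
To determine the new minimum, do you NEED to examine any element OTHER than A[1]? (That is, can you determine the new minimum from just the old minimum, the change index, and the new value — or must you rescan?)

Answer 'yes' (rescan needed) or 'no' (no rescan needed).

Answer: no

Derivation:
Old min = -17 at index 4
Change at index 1: 20 -> -1
Index 1 was NOT the min. New min = min(-17, -1). No rescan of other elements needed.
Needs rescan: no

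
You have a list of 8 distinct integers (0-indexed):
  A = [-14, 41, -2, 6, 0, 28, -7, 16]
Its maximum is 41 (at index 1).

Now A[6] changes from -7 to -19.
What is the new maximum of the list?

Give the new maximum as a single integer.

Answer: 41

Derivation:
Old max = 41 (at index 1)
Change: A[6] -7 -> -19
Changed element was NOT the old max.
  New max = max(old_max, new_val) = max(41, -19) = 41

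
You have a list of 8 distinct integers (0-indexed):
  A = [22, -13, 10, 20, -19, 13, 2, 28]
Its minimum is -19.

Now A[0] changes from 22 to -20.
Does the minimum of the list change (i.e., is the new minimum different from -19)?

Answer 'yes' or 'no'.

Old min = -19
Change: A[0] 22 -> -20
Changed element was NOT the min; min changes only if -20 < -19.
New min = -20; changed? yes

Answer: yes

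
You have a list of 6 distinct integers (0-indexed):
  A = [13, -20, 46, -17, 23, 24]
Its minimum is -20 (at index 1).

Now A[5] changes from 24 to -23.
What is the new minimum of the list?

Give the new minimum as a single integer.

Old min = -20 (at index 1)
Change: A[5] 24 -> -23
Changed element was NOT the old min.
  New min = min(old_min, new_val) = min(-20, -23) = -23

Answer: -23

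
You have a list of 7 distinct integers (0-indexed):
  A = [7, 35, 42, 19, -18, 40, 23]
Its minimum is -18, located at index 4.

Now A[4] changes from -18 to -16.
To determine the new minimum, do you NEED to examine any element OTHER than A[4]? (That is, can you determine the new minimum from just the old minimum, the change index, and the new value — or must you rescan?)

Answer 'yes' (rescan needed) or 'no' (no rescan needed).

Old min = -18 at index 4
Change at index 4: -18 -> -16
Index 4 WAS the min and new value -16 > old min -18. Must rescan other elements to find the new min.
Needs rescan: yes

Answer: yes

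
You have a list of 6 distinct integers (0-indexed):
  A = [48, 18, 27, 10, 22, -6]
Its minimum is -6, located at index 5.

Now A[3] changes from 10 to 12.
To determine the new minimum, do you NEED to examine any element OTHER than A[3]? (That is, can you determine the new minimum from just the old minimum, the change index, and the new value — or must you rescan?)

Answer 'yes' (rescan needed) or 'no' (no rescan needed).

Answer: no

Derivation:
Old min = -6 at index 5
Change at index 3: 10 -> 12
Index 3 was NOT the min. New min = min(-6, 12). No rescan of other elements needed.
Needs rescan: no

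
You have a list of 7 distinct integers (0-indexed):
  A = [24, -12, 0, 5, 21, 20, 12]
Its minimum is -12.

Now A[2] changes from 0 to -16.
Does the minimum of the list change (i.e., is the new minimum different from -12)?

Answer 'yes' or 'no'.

Old min = -12
Change: A[2] 0 -> -16
Changed element was NOT the min; min changes only if -16 < -12.
New min = -16; changed? yes

Answer: yes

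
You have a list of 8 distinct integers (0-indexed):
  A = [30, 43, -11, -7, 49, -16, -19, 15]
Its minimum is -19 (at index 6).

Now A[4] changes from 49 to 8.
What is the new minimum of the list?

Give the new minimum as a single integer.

Answer: -19

Derivation:
Old min = -19 (at index 6)
Change: A[4] 49 -> 8
Changed element was NOT the old min.
  New min = min(old_min, new_val) = min(-19, 8) = -19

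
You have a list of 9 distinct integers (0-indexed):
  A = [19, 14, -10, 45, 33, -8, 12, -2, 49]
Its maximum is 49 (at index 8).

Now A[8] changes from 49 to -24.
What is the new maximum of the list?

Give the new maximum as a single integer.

Answer: 45

Derivation:
Old max = 49 (at index 8)
Change: A[8] 49 -> -24
Changed element WAS the max -> may need rescan.
  Max of remaining elements: 45
  New max = max(-24, 45) = 45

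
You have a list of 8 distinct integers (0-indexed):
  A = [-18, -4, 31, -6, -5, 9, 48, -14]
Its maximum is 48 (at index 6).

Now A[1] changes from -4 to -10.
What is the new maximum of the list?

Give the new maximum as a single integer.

Answer: 48

Derivation:
Old max = 48 (at index 6)
Change: A[1] -4 -> -10
Changed element was NOT the old max.
  New max = max(old_max, new_val) = max(48, -10) = 48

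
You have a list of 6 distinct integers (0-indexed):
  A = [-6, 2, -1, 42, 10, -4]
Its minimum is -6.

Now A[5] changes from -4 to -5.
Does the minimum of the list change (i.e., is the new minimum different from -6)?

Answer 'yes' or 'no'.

Old min = -6
Change: A[5] -4 -> -5
Changed element was NOT the min; min changes only if -5 < -6.
New min = -6; changed? no

Answer: no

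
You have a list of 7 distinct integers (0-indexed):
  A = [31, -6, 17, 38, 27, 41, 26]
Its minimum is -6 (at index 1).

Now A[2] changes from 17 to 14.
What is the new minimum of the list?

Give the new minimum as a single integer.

Old min = -6 (at index 1)
Change: A[2] 17 -> 14
Changed element was NOT the old min.
  New min = min(old_min, new_val) = min(-6, 14) = -6

Answer: -6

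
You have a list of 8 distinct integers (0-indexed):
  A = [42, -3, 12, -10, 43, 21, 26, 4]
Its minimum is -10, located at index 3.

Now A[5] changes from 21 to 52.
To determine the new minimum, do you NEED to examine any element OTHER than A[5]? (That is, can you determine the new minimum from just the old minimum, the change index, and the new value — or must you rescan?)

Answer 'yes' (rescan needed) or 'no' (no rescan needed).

Old min = -10 at index 3
Change at index 5: 21 -> 52
Index 5 was NOT the min. New min = min(-10, 52). No rescan of other elements needed.
Needs rescan: no

Answer: no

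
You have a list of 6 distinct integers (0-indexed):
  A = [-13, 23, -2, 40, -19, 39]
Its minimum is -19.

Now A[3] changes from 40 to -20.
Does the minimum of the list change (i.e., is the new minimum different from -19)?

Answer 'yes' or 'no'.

Old min = -19
Change: A[3] 40 -> -20
Changed element was NOT the min; min changes only if -20 < -19.
New min = -20; changed? yes

Answer: yes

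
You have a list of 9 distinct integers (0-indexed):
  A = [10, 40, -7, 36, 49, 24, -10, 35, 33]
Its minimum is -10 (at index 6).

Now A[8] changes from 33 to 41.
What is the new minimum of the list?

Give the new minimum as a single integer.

Answer: -10

Derivation:
Old min = -10 (at index 6)
Change: A[8] 33 -> 41
Changed element was NOT the old min.
  New min = min(old_min, new_val) = min(-10, 41) = -10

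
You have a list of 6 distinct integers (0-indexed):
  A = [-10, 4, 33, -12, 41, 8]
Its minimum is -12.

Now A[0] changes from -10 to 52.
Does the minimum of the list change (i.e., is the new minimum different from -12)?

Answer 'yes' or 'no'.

Old min = -12
Change: A[0] -10 -> 52
Changed element was NOT the min; min changes only if 52 < -12.
New min = -12; changed? no

Answer: no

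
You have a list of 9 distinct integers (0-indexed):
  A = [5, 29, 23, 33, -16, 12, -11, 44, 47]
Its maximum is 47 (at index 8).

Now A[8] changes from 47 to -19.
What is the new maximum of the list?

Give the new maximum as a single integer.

Answer: 44

Derivation:
Old max = 47 (at index 8)
Change: A[8] 47 -> -19
Changed element WAS the max -> may need rescan.
  Max of remaining elements: 44
  New max = max(-19, 44) = 44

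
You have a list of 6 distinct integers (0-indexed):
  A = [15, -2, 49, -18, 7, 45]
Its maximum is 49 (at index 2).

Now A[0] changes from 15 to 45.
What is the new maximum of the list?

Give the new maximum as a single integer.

Answer: 49

Derivation:
Old max = 49 (at index 2)
Change: A[0] 15 -> 45
Changed element was NOT the old max.
  New max = max(old_max, new_val) = max(49, 45) = 49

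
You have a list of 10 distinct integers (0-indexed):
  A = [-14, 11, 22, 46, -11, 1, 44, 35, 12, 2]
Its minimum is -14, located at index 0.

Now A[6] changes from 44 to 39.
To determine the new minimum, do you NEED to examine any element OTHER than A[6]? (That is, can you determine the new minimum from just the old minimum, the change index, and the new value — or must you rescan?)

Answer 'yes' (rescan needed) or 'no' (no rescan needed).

Old min = -14 at index 0
Change at index 6: 44 -> 39
Index 6 was NOT the min. New min = min(-14, 39). No rescan of other elements needed.
Needs rescan: no

Answer: no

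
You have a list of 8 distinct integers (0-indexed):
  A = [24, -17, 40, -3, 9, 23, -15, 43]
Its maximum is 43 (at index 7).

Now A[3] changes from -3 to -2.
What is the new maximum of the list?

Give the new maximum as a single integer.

Old max = 43 (at index 7)
Change: A[3] -3 -> -2
Changed element was NOT the old max.
  New max = max(old_max, new_val) = max(43, -2) = 43

Answer: 43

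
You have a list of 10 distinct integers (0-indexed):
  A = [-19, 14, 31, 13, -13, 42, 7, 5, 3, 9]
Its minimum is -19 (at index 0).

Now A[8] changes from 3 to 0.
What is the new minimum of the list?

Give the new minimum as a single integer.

Answer: -19

Derivation:
Old min = -19 (at index 0)
Change: A[8] 3 -> 0
Changed element was NOT the old min.
  New min = min(old_min, new_val) = min(-19, 0) = -19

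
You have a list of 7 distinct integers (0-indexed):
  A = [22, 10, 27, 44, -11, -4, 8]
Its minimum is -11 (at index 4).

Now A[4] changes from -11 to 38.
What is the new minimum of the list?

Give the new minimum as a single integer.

Answer: -4

Derivation:
Old min = -11 (at index 4)
Change: A[4] -11 -> 38
Changed element WAS the min. Need to check: is 38 still <= all others?
  Min of remaining elements: -4
  New min = min(38, -4) = -4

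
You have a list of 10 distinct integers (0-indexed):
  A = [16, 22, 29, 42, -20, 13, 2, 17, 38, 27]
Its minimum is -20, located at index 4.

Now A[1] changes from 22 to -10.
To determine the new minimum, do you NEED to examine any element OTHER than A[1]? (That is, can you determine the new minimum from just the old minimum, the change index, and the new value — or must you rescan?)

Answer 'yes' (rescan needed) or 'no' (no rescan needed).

Answer: no

Derivation:
Old min = -20 at index 4
Change at index 1: 22 -> -10
Index 1 was NOT the min. New min = min(-20, -10). No rescan of other elements needed.
Needs rescan: no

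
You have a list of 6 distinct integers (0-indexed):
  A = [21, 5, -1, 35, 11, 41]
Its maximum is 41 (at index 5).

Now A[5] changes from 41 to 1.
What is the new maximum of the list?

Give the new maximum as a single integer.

Old max = 41 (at index 5)
Change: A[5] 41 -> 1
Changed element WAS the max -> may need rescan.
  Max of remaining elements: 35
  New max = max(1, 35) = 35

Answer: 35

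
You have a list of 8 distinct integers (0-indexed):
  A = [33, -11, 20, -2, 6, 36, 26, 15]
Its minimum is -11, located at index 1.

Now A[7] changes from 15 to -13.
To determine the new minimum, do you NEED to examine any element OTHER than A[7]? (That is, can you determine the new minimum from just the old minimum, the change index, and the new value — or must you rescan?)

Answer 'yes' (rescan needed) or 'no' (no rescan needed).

Answer: no

Derivation:
Old min = -11 at index 1
Change at index 7: 15 -> -13
Index 7 was NOT the min. New min = min(-11, -13). No rescan of other elements needed.
Needs rescan: no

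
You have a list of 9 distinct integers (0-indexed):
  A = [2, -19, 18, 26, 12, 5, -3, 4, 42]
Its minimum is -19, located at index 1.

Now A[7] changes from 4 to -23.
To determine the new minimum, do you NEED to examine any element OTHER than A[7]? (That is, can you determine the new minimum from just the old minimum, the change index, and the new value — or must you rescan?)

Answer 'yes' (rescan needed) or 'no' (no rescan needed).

Answer: no

Derivation:
Old min = -19 at index 1
Change at index 7: 4 -> -23
Index 7 was NOT the min. New min = min(-19, -23). No rescan of other elements needed.
Needs rescan: no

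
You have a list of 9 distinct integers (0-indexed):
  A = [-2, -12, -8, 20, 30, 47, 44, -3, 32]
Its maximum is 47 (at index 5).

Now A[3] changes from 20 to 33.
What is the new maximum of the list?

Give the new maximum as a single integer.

Answer: 47

Derivation:
Old max = 47 (at index 5)
Change: A[3] 20 -> 33
Changed element was NOT the old max.
  New max = max(old_max, new_val) = max(47, 33) = 47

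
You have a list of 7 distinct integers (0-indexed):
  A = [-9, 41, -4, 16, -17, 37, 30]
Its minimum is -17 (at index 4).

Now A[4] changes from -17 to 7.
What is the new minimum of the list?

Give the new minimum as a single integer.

Old min = -17 (at index 4)
Change: A[4] -17 -> 7
Changed element WAS the min. Need to check: is 7 still <= all others?
  Min of remaining elements: -9
  New min = min(7, -9) = -9

Answer: -9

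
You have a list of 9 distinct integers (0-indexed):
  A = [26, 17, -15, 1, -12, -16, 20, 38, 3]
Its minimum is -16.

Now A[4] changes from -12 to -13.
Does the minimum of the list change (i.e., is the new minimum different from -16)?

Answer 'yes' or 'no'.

Old min = -16
Change: A[4] -12 -> -13
Changed element was NOT the min; min changes only if -13 < -16.
New min = -16; changed? no

Answer: no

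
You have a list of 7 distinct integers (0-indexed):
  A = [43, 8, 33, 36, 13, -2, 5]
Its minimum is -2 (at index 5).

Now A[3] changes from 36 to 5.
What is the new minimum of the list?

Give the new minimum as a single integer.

Old min = -2 (at index 5)
Change: A[3] 36 -> 5
Changed element was NOT the old min.
  New min = min(old_min, new_val) = min(-2, 5) = -2

Answer: -2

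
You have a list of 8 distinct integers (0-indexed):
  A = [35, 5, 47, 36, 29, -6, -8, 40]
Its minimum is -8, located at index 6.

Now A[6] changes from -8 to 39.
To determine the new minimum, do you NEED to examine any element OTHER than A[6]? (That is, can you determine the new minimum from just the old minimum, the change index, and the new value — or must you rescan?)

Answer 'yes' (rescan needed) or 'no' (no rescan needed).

Old min = -8 at index 6
Change at index 6: -8 -> 39
Index 6 WAS the min and new value 39 > old min -8. Must rescan other elements to find the new min.
Needs rescan: yes

Answer: yes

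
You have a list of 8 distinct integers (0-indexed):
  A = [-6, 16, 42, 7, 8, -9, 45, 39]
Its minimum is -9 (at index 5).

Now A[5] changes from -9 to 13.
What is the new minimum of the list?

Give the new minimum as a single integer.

Answer: -6

Derivation:
Old min = -9 (at index 5)
Change: A[5] -9 -> 13
Changed element WAS the min. Need to check: is 13 still <= all others?
  Min of remaining elements: -6
  New min = min(13, -6) = -6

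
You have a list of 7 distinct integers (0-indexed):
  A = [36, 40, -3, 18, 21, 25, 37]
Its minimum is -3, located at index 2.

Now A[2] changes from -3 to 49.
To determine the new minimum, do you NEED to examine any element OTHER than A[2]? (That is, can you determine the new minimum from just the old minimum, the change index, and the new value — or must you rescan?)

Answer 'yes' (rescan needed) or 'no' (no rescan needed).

Answer: yes

Derivation:
Old min = -3 at index 2
Change at index 2: -3 -> 49
Index 2 WAS the min and new value 49 > old min -3. Must rescan other elements to find the new min.
Needs rescan: yes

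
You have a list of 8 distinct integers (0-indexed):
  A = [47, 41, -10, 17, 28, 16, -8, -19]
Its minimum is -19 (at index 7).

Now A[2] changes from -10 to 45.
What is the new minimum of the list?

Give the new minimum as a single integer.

Answer: -19

Derivation:
Old min = -19 (at index 7)
Change: A[2] -10 -> 45
Changed element was NOT the old min.
  New min = min(old_min, new_val) = min(-19, 45) = -19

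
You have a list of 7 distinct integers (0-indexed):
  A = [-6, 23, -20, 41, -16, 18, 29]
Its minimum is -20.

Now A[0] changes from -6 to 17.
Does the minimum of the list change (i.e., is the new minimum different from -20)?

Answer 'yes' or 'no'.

Answer: no

Derivation:
Old min = -20
Change: A[0] -6 -> 17
Changed element was NOT the min; min changes only if 17 < -20.
New min = -20; changed? no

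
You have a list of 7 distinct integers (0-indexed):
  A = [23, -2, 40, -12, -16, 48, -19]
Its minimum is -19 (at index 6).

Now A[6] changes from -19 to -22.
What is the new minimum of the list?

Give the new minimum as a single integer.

Answer: -22

Derivation:
Old min = -19 (at index 6)
Change: A[6] -19 -> -22
Changed element WAS the min. Need to check: is -22 still <= all others?
  Min of remaining elements: -16
  New min = min(-22, -16) = -22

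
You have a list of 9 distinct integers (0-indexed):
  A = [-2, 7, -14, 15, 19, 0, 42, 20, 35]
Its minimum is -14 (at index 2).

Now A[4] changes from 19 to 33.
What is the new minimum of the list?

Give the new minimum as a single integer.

Old min = -14 (at index 2)
Change: A[4] 19 -> 33
Changed element was NOT the old min.
  New min = min(old_min, new_val) = min(-14, 33) = -14

Answer: -14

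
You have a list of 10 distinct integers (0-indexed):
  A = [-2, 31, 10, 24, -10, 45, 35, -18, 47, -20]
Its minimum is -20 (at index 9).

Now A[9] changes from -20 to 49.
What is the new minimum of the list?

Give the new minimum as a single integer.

Answer: -18

Derivation:
Old min = -20 (at index 9)
Change: A[9] -20 -> 49
Changed element WAS the min. Need to check: is 49 still <= all others?
  Min of remaining elements: -18
  New min = min(49, -18) = -18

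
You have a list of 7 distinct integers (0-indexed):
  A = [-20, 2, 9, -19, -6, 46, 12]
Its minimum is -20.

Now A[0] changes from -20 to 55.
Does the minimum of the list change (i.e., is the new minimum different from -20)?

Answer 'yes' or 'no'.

Answer: yes

Derivation:
Old min = -20
Change: A[0] -20 -> 55
Changed element was the min; new min must be rechecked.
New min = -19; changed? yes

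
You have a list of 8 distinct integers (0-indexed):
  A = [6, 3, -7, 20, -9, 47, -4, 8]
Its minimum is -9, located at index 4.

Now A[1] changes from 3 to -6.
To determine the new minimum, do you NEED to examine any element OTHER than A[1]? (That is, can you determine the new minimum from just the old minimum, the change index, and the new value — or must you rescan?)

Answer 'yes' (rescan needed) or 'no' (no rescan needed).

Old min = -9 at index 4
Change at index 1: 3 -> -6
Index 1 was NOT the min. New min = min(-9, -6). No rescan of other elements needed.
Needs rescan: no

Answer: no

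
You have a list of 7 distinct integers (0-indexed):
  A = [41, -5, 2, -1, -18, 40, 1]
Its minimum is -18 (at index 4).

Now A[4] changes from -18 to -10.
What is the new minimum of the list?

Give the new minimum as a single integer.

Old min = -18 (at index 4)
Change: A[4] -18 -> -10
Changed element WAS the min. Need to check: is -10 still <= all others?
  Min of remaining elements: -5
  New min = min(-10, -5) = -10

Answer: -10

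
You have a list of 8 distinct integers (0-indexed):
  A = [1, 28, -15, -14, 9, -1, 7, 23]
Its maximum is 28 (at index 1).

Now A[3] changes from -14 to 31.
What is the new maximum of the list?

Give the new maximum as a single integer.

Answer: 31

Derivation:
Old max = 28 (at index 1)
Change: A[3] -14 -> 31
Changed element was NOT the old max.
  New max = max(old_max, new_val) = max(28, 31) = 31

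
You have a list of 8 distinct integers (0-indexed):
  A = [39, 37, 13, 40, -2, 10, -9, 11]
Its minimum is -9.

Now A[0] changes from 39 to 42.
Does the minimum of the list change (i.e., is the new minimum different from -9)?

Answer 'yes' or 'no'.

Old min = -9
Change: A[0] 39 -> 42
Changed element was NOT the min; min changes only if 42 < -9.
New min = -9; changed? no

Answer: no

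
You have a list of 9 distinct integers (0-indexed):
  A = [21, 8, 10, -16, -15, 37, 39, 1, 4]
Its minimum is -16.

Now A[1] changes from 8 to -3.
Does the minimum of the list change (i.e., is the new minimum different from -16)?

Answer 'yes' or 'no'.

Answer: no

Derivation:
Old min = -16
Change: A[1] 8 -> -3
Changed element was NOT the min; min changes only if -3 < -16.
New min = -16; changed? no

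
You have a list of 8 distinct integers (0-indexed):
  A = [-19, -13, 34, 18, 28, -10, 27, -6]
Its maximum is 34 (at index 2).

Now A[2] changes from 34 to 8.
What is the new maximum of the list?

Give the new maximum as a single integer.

Answer: 28

Derivation:
Old max = 34 (at index 2)
Change: A[2] 34 -> 8
Changed element WAS the max -> may need rescan.
  Max of remaining elements: 28
  New max = max(8, 28) = 28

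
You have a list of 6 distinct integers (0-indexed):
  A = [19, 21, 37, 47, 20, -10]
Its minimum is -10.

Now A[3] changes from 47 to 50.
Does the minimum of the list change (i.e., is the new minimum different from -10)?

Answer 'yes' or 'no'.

Old min = -10
Change: A[3] 47 -> 50
Changed element was NOT the min; min changes only if 50 < -10.
New min = -10; changed? no

Answer: no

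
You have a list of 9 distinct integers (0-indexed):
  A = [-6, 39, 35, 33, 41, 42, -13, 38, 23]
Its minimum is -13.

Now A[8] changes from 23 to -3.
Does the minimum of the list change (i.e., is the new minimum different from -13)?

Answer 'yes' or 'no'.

Old min = -13
Change: A[8] 23 -> -3
Changed element was NOT the min; min changes only if -3 < -13.
New min = -13; changed? no

Answer: no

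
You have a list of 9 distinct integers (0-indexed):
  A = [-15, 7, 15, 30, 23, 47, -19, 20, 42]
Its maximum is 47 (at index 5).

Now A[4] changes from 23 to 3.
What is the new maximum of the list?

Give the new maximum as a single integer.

Answer: 47

Derivation:
Old max = 47 (at index 5)
Change: A[4] 23 -> 3
Changed element was NOT the old max.
  New max = max(old_max, new_val) = max(47, 3) = 47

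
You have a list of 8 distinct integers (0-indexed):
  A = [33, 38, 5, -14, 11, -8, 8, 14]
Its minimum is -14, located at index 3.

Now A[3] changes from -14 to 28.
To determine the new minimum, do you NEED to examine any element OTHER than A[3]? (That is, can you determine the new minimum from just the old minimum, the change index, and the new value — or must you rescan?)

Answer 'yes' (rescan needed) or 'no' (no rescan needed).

Old min = -14 at index 3
Change at index 3: -14 -> 28
Index 3 WAS the min and new value 28 > old min -14. Must rescan other elements to find the new min.
Needs rescan: yes

Answer: yes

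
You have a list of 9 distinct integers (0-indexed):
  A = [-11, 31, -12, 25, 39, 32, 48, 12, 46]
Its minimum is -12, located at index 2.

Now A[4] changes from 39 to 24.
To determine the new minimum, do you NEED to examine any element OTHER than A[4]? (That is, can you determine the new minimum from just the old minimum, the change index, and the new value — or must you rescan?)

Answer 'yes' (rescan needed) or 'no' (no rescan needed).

Answer: no

Derivation:
Old min = -12 at index 2
Change at index 4: 39 -> 24
Index 4 was NOT the min. New min = min(-12, 24). No rescan of other elements needed.
Needs rescan: no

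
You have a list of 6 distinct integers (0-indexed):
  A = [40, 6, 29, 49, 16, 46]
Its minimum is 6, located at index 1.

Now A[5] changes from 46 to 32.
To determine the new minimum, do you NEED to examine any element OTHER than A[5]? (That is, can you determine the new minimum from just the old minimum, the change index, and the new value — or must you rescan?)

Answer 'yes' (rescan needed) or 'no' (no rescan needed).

Old min = 6 at index 1
Change at index 5: 46 -> 32
Index 5 was NOT the min. New min = min(6, 32). No rescan of other elements needed.
Needs rescan: no

Answer: no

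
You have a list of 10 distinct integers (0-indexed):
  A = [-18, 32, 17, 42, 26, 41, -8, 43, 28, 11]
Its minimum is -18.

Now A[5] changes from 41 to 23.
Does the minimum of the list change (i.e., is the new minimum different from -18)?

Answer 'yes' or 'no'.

Old min = -18
Change: A[5] 41 -> 23
Changed element was NOT the min; min changes only if 23 < -18.
New min = -18; changed? no

Answer: no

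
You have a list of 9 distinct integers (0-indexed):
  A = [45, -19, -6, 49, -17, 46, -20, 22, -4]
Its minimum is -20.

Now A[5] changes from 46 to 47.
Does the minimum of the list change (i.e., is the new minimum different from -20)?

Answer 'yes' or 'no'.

Answer: no

Derivation:
Old min = -20
Change: A[5] 46 -> 47
Changed element was NOT the min; min changes only if 47 < -20.
New min = -20; changed? no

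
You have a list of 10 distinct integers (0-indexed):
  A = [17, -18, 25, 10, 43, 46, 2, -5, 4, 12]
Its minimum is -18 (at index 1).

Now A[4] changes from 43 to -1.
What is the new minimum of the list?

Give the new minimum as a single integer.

Old min = -18 (at index 1)
Change: A[4] 43 -> -1
Changed element was NOT the old min.
  New min = min(old_min, new_val) = min(-18, -1) = -18

Answer: -18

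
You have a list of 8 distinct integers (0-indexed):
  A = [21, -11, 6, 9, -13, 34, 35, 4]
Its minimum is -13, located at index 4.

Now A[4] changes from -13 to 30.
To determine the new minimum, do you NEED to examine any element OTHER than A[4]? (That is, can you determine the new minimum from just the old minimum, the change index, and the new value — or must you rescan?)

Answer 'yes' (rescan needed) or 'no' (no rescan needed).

Answer: yes

Derivation:
Old min = -13 at index 4
Change at index 4: -13 -> 30
Index 4 WAS the min and new value 30 > old min -13. Must rescan other elements to find the new min.
Needs rescan: yes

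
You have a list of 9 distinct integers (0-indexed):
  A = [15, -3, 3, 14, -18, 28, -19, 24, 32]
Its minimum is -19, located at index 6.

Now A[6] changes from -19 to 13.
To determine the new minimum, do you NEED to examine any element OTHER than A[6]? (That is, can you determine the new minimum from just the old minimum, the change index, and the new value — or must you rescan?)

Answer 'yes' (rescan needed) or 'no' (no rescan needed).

Old min = -19 at index 6
Change at index 6: -19 -> 13
Index 6 WAS the min and new value 13 > old min -19. Must rescan other elements to find the new min.
Needs rescan: yes

Answer: yes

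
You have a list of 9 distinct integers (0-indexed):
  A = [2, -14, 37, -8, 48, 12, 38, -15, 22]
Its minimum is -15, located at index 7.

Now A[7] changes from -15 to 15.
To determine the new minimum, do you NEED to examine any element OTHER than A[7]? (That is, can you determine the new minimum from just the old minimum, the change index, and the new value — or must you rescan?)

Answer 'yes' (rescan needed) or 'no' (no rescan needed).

Answer: yes

Derivation:
Old min = -15 at index 7
Change at index 7: -15 -> 15
Index 7 WAS the min and new value 15 > old min -15. Must rescan other elements to find the new min.
Needs rescan: yes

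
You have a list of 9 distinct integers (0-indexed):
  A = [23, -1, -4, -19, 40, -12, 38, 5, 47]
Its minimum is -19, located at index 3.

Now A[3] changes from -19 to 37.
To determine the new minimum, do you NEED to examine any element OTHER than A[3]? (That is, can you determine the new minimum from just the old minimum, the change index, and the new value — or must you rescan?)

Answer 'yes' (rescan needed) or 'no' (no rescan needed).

Old min = -19 at index 3
Change at index 3: -19 -> 37
Index 3 WAS the min and new value 37 > old min -19. Must rescan other elements to find the new min.
Needs rescan: yes

Answer: yes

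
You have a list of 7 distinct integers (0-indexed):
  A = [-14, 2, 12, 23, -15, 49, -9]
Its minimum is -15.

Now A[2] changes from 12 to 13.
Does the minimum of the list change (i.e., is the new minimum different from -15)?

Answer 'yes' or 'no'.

Old min = -15
Change: A[2] 12 -> 13
Changed element was NOT the min; min changes only if 13 < -15.
New min = -15; changed? no

Answer: no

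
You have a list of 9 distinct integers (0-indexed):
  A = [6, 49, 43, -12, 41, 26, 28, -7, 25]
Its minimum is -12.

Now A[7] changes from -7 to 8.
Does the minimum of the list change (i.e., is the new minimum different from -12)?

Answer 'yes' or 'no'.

Old min = -12
Change: A[7] -7 -> 8
Changed element was NOT the min; min changes only if 8 < -12.
New min = -12; changed? no

Answer: no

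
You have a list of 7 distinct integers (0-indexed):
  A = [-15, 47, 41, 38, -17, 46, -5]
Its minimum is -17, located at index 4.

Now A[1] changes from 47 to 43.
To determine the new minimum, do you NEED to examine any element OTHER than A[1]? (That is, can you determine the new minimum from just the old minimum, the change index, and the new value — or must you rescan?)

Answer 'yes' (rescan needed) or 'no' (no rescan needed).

Old min = -17 at index 4
Change at index 1: 47 -> 43
Index 1 was NOT the min. New min = min(-17, 43). No rescan of other elements needed.
Needs rescan: no

Answer: no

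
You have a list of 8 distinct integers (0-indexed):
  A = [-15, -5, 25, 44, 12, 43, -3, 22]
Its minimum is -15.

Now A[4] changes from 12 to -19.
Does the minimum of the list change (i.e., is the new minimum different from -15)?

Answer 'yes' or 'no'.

Old min = -15
Change: A[4] 12 -> -19
Changed element was NOT the min; min changes only if -19 < -15.
New min = -19; changed? yes

Answer: yes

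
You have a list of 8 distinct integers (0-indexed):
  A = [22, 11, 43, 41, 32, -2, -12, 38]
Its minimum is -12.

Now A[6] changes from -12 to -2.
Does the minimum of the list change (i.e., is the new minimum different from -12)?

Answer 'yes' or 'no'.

Answer: yes

Derivation:
Old min = -12
Change: A[6] -12 -> -2
Changed element was the min; new min must be rechecked.
New min = -2; changed? yes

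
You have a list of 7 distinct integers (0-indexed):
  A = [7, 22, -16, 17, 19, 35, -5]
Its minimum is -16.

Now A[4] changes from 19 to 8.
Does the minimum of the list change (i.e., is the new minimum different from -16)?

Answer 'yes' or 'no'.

Answer: no

Derivation:
Old min = -16
Change: A[4] 19 -> 8
Changed element was NOT the min; min changes only if 8 < -16.
New min = -16; changed? no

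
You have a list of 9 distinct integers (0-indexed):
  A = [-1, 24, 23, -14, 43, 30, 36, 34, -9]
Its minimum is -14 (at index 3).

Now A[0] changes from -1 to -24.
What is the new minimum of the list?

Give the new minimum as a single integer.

Old min = -14 (at index 3)
Change: A[0] -1 -> -24
Changed element was NOT the old min.
  New min = min(old_min, new_val) = min(-14, -24) = -24

Answer: -24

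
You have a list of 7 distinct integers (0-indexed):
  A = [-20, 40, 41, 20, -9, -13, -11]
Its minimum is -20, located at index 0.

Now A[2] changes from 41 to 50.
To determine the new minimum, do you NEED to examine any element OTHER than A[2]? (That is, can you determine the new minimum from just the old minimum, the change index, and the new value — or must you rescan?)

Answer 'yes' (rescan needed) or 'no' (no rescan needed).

Answer: no

Derivation:
Old min = -20 at index 0
Change at index 2: 41 -> 50
Index 2 was NOT the min. New min = min(-20, 50). No rescan of other elements needed.
Needs rescan: no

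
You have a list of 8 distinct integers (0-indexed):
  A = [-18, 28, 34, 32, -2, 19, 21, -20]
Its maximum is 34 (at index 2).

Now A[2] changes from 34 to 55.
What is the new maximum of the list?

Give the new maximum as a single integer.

Answer: 55

Derivation:
Old max = 34 (at index 2)
Change: A[2] 34 -> 55
Changed element WAS the max -> may need rescan.
  Max of remaining elements: 32
  New max = max(55, 32) = 55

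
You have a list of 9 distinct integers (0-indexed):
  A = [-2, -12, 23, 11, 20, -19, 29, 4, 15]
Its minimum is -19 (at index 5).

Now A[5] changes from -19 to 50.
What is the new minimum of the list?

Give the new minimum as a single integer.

Old min = -19 (at index 5)
Change: A[5] -19 -> 50
Changed element WAS the min. Need to check: is 50 still <= all others?
  Min of remaining elements: -12
  New min = min(50, -12) = -12

Answer: -12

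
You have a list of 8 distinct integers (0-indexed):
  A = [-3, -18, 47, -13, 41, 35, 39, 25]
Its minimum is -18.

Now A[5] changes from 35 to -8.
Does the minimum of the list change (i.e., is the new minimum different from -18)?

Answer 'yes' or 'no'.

Old min = -18
Change: A[5] 35 -> -8
Changed element was NOT the min; min changes only if -8 < -18.
New min = -18; changed? no

Answer: no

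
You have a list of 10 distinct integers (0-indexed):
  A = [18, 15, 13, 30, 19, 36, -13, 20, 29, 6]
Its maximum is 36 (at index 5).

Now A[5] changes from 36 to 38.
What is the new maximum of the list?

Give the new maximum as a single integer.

Answer: 38

Derivation:
Old max = 36 (at index 5)
Change: A[5] 36 -> 38
Changed element WAS the max -> may need rescan.
  Max of remaining elements: 30
  New max = max(38, 30) = 38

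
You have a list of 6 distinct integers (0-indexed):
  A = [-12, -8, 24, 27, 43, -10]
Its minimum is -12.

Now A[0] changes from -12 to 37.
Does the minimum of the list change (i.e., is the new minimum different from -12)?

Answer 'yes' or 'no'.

Answer: yes

Derivation:
Old min = -12
Change: A[0] -12 -> 37
Changed element was the min; new min must be rechecked.
New min = -10; changed? yes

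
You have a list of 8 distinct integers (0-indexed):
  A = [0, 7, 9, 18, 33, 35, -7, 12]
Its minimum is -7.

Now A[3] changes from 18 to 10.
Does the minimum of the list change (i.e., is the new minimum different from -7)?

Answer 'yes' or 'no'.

Answer: no

Derivation:
Old min = -7
Change: A[3] 18 -> 10
Changed element was NOT the min; min changes only if 10 < -7.
New min = -7; changed? no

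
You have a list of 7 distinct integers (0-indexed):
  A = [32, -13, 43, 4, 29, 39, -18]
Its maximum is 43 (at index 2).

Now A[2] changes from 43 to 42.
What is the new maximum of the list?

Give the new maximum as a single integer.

Answer: 42

Derivation:
Old max = 43 (at index 2)
Change: A[2] 43 -> 42
Changed element WAS the max -> may need rescan.
  Max of remaining elements: 39
  New max = max(42, 39) = 42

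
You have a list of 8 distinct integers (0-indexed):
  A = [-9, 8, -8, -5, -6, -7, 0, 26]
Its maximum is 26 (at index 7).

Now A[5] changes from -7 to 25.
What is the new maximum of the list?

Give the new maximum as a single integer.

Answer: 26

Derivation:
Old max = 26 (at index 7)
Change: A[5] -7 -> 25
Changed element was NOT the old max.
  New max = max(old_max, new_val) = max(26, 25) = 26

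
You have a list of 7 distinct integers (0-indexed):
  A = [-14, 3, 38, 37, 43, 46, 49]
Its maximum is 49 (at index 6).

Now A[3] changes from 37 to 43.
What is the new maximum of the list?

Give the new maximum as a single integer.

Answer: 49

Derivation:
Old max = 49 (at index 6)
Change: A[3] 37 -> 43
Changed element was NOT the old max.
  New max = max(old_max, new_val) = max(49, 43) = 49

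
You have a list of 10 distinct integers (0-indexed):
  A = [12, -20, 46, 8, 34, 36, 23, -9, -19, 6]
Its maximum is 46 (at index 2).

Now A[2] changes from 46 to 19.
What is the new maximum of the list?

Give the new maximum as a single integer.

Old max = 46 (at index 2)
Change: A[2] 46 -> 19
Changed element WAS the max -> may need rescan.
  Max of remaining elements: 36
  New max = max(19, 36) = 36

Answer: 36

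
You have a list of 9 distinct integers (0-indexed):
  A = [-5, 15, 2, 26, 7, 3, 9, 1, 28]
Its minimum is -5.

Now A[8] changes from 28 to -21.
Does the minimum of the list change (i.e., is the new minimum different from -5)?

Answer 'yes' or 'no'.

Answer: yes

Derivation:
Old min = -5
Change: A[8] 28 -> -21
Changed element was NOT the min; min changes only if -21 < -5.
New min = -21; changed? yes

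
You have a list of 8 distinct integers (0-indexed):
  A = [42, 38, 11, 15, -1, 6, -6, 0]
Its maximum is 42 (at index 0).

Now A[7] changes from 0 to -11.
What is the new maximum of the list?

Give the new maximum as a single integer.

Old max = 42 (at index 0)
Change: A[7] 0 -> -11
Changed element was NOT the old max.
  New max = max(old_max, new_val) = max(42, -11) = 42

Answer: 42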